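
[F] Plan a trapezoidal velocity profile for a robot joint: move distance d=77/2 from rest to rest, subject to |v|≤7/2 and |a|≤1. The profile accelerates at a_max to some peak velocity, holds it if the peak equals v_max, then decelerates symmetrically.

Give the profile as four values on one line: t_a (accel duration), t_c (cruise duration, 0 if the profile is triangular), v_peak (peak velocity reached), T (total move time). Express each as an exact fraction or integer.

t_a=7/2 t_c=15/2 v_peak=7/2 T=29/2

(v_max)²/a_max = (7/2)²/1 = 49/4
77/2 ≥ 49/4 ⇒ cruise phase
t_a = (7/2)/1 = 7/2; v_peak = 7/2
d_cruise = 77/2 − 49/4 = 105/4; t_c = (105/4)/(7/2) = 15/2
T = 2·7/2 + 15/2 = 29/2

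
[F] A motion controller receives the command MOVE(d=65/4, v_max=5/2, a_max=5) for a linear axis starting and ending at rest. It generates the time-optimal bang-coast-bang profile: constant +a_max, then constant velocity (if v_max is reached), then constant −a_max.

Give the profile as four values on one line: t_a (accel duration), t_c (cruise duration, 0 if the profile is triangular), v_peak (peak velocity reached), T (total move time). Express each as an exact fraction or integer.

t_a=1/2 t_c=6 v_peak=5/2 T=7

vₘ²/aₘ = (5/2)²/5 = 5/4
65/4 ≥ 5/4 → trapezoidal
t_a = (5/2)/5 = 1/2; v_peak = 5/2
d_cruise = 65/4 − 5/4 = 15; t_c = 15/(5/2) = 6
T = 2·1/2 + 6 = 7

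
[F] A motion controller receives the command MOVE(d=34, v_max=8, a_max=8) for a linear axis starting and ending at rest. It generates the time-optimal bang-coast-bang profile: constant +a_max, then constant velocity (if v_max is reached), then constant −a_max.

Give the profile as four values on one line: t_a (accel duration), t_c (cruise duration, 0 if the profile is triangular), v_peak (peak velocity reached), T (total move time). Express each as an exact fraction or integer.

v_max²/a_max = 8²/8 = 8
34 ≥ 8 so v_max reached
t_a = 8/8 = 1; v_peak = 8
d_cruise = 34 − 8 = 26; t_c = 26/8 = 13/4
T = 2·1 + 13/4 = 21/4

t_a=1 t_c=13/4 v_peak=8 T=21/4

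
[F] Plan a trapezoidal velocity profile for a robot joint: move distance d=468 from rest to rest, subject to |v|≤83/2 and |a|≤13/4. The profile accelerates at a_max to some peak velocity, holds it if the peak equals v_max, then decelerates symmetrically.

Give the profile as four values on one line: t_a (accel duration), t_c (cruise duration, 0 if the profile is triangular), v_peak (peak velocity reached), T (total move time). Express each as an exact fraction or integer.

(v_max)²/a_max = (83/2)²/(13/4) = 6889/13
468 < 6889/13 ⇒ no cruise
v_peak = √(468·13/4) = √1521 = 39
t_a = 39/(13/4) = 12; t_c = 0
T = 2·12 = 24

t_a=12 t_c=0 v_peak=39 T=24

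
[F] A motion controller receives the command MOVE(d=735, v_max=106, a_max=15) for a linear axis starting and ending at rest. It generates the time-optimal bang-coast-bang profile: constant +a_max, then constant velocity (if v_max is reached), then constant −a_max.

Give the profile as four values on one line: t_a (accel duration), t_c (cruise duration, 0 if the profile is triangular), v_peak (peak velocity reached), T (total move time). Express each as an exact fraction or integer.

vₘ²/aₘ = 106²/15 = 11236/15
735 < 11236/15 ⇒ no cruise
v_peak = √(735·15) = √11025 = 105
t_a = 105/15 = 7; t_c = 0
T = 2·7 = 14

t_a=7 t_c=0 v_peak=105 T=14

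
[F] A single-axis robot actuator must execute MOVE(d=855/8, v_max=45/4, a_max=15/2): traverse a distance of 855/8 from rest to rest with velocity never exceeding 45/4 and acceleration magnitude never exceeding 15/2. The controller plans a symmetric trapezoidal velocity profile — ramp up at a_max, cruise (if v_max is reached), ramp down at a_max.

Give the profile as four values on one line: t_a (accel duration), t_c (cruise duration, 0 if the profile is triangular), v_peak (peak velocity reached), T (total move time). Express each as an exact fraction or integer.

t_a=3/2 t_c=8 v_peak=45/4 T=11

vₘ²/aₘ = (45/4)²/(15/2) = 135/8
855/8 ≥ 135/8 ⇒ cruise phase
t_a = (45/4)/(15/2) = 3/2; v_peak = 45/4
d_cruise = 855/8 − 135/8 = 90; t_c = 90/(45/4) = 8
T = 2·3/2 + 8 = 11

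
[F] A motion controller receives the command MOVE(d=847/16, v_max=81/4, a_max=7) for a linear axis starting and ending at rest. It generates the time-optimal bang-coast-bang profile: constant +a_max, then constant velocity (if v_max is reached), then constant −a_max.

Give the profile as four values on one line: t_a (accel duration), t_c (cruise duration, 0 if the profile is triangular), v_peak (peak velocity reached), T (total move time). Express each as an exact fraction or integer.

t_a=11/4 t_c=0 v_peak=77/4 T=11/2

vₘ²/aₘ = (81/4)²/7 = 6561/112
847/16 < 6561/112 → triangular
v_peak = √(847/16·7) = √(5929/16) = 77/4
t_a = (77/4)/7 = 11/4; t_c = 0
T = 2·11/4 = 11/2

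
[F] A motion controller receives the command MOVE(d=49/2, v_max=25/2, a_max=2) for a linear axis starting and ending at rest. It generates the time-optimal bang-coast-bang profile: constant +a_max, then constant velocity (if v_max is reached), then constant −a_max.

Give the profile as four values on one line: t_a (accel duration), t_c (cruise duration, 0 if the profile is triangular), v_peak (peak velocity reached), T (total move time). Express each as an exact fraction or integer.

t_a=7/2 t_c=0 v_peak=7 T=7

vₘ²/aₘ = (25/2)²/2 = 625/8
49/2 < 625/8 ⇒ no cruise
v_peak = √(49/2·2) = √49 = 7
t_a = 7/2; t_c = 0
T = 2·7/2 = 7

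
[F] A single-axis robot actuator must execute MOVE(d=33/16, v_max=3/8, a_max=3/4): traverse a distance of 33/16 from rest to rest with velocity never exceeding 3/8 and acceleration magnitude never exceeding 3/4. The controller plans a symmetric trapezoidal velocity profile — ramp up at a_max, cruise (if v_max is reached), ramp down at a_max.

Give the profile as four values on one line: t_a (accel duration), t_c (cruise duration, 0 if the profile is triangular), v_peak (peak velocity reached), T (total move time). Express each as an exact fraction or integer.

v_max²/a_max = (3/8)²/(3/4) = 3/16
33/16 ≥ 3/16 so v_max reached
t_a = (3/8)/(3/4) = 1/2; v_peak = 3/8
d_cruise = 33/16 − 3/16 = 15/8; t_c = (15/8)/(3/8) = 5
T = 2·1/2 + 5 = 6

t_a=1/2 t_c=5 v_peak=3/8 T=6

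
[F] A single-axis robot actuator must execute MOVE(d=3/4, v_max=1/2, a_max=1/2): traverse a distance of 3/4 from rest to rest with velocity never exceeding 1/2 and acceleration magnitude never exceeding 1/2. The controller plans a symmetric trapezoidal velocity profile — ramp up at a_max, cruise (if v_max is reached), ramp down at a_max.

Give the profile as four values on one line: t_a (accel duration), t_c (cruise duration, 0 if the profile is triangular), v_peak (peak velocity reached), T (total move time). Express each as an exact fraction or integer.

vₘ²/aₘ = (1/2)²/(1/2) = 1/2
3/4 ≥ 1/2 → trapezoidal
t_a = (1/2)/(1/2) = 1; v_peak = 1/2
d_cruise = 3/4 − 1/2 = 1/4; t_c = (1/4)/(1/2) = 1/2
T = 2·1 + 1/2 = 5/2

t_a=1 t_c=1/2 v_peak=1/2 T=5/2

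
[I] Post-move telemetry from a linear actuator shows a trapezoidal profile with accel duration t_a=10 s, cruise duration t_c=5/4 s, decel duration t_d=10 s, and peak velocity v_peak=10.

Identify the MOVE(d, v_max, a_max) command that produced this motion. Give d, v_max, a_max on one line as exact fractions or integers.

d=225/2 v_max=10 a_max=1

a_max = 10/10 = 1
d_a = ½·10·10 = 50; d_c = 10·5/4 = 25/2
d = 2·50 + 25/2 = 225/2
t_c = 5/4 > 0 so v_max = 10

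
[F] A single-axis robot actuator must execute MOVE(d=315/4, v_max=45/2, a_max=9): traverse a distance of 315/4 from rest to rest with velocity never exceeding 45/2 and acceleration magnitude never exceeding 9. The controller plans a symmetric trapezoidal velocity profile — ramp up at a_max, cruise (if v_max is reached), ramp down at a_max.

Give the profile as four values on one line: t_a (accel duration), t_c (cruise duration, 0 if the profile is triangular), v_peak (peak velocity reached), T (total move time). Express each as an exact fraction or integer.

(v_max)²/a_max = (45/2)²/9 = 225/4
315/4 ≥ 225/4 so v_max reached
t_a = (45/2)/9 = 5/2; v_peak = 45/2
d_cruise = 315/4 − 225/4 = 45/2; t_c = (45/2)/(45/2) = 1
T = 2·5/2 + 1 = 6

t_a=5/2 t_c=1 v_peak=45/2 T=6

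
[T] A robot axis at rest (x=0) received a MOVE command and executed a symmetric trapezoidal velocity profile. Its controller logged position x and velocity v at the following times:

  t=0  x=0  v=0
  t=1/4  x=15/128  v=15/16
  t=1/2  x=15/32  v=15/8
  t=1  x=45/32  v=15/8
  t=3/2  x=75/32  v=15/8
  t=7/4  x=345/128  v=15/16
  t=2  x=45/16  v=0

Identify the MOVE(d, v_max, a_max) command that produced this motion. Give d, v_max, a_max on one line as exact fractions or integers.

final state: t=2, x=45/16, v=0 → d = 45/16
a_max = (15/16−0)/(1/4−0) = 15/4
max v = 15/8 over t∈[1/2,3/2] → v_max = 15/8
check: 15/8·(1/2+1) = 45/16 ✓

d=45/16 v_max=15/8 a_max=15/4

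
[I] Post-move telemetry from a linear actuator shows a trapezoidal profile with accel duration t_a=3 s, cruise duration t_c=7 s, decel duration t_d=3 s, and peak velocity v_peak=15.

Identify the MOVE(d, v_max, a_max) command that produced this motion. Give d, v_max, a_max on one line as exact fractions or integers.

d=150 v_max=15 a_max=5

a_max = 15/3 = 5
d_a = ½·15·3 = 45/2; d_c = 15·7 = 105
d = 2·45/2 + 105 = 150
t_c = 7 > 0 → v_max = v_peak = 15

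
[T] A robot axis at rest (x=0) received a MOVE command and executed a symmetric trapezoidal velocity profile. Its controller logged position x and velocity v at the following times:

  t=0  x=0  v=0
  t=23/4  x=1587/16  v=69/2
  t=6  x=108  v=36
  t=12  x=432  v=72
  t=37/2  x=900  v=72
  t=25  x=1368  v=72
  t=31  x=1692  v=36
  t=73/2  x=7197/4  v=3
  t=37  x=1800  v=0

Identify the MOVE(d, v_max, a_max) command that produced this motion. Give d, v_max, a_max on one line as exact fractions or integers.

final state: t=37, x=1800, v=0 → d = 1800
a_max = (69/2−0)/(23/4−0) = 6
max v = 72 over t∈[12,25] → v_max = 72
check: 72·(12+13) = 1800 ✓

d=1800 v_max=72 a_max=6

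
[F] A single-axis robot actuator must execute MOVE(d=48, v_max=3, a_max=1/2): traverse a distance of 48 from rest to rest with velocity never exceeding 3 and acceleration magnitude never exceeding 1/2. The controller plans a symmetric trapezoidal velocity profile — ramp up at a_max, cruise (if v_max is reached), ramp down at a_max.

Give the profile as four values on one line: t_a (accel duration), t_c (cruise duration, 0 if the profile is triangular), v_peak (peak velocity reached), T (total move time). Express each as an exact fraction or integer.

vₘ²/aₘ = 3²/(1/2) = 18
48 ≥ 18 → trapezoidal
t_a = 3/(1/2) = 6; v_peak = 3
d_cruise = 48 − 18 = 30; t_c = 30/3 = 10
T = 2·6 + 10 = 22

t_a=6 t_c=10 v_peak=3 T=22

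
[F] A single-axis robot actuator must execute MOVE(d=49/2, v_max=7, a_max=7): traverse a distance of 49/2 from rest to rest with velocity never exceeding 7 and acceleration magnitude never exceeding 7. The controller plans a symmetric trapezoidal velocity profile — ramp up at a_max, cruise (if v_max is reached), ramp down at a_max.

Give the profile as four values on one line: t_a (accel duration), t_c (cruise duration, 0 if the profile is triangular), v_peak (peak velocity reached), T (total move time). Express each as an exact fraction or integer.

t_a=1 t_c=5/2 v_peak=7 T=9/2

v_max²/a_max = 7²/7 = 7
49/2 ≥ 7 ⇒ cruise phase
t_a = 7/7 = 1; v_peak = 7
d_cruise = 49/2 − 7 = 35/2; t_c = (35/2)/7 = 5/2
T = 2·1 + 5/2 = 9/2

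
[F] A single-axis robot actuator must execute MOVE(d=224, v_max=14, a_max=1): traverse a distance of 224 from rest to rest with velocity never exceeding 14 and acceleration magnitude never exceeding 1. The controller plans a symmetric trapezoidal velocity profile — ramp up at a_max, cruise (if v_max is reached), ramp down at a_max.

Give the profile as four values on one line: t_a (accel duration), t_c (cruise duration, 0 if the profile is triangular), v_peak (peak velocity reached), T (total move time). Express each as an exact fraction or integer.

v_max²/a_max = 14²/1 = 196
224 ≥ 196 so v_max reached
t_a = 14/1 = 14; v_peak = 14
d_cruise = 224 − 196 = 28; t_c = 28/14 = 2
T = 2·14 + 2 = 30

t_a=14 t_c=2 v_peak=14 T=30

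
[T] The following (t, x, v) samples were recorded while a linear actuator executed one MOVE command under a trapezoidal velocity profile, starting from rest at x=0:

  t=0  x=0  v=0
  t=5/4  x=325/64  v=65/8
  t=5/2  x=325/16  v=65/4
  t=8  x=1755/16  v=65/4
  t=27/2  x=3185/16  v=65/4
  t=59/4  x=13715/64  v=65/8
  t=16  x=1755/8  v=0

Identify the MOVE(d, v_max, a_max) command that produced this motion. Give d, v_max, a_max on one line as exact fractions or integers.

d=1755/8 v_max=65/4 a_max=13/2

final state: t=16, x=1755/8, v=0 → d = 1755/8
a_max = (65/8−0)/(5/4−0) = 13/2
max v = 65/4 over t∈[5/2,27/2] → v_max = 65/4
check: 65/4·(5/2+11) = 1755/8 ✓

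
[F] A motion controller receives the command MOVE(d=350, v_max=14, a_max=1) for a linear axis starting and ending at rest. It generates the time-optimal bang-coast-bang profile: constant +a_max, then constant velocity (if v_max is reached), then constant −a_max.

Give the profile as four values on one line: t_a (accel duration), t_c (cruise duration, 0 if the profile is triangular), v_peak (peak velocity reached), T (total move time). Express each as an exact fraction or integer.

t_a=14 t_c=11 v_peak=14 T=39

vₘ²/aₘ = 14²/1 = 196
350 ≥ 196 → trapezoidal
t_a = 14/1 = 14; v_peak = 14
d_cruise = 350 − 196 = 154; t_c = 154/14 = 11
T = 2·14 + 11 = 39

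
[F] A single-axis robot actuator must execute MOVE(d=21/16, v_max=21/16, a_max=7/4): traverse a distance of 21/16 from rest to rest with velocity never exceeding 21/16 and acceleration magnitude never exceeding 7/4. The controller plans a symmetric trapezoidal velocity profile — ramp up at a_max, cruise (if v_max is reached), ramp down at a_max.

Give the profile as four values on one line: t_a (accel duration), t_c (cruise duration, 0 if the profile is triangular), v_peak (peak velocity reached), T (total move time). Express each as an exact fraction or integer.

t_a=3/4 t_c=1/4 v_peak=21/16 T=7/4

vₘ²/aₘ = (21/16)²/(7/4) = 63/64
21/16 ≥ 63/64 → trapezoidal
t_a = (21/16)/(7/4) = 3/4; v_peak = 21/16
d_cruise = 21/16 − 63/64 = 21/64; t_c = (21/64)/(21/16) = 1/4
T = 2·3/4 + 1/4 = 7/4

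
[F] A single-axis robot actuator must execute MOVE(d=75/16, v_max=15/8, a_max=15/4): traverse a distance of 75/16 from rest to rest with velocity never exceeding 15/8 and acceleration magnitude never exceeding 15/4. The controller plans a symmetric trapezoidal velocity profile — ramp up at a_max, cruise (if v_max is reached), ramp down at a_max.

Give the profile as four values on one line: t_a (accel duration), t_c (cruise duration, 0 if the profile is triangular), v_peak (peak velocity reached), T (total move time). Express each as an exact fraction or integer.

t_a=1/2 t_c=2 v_peak=15/8 T=3

v_max²/a_max = (15/8)²/(15/4) = 15/16
75/16 ≥ 15/16 ⇒ cruise phase
t_a = (15/8)/(15/4) = 1/2; v_peak = 15/8
d_cruise = 75/16 − 15/16 = 15/4; t_c = (15/4)/(15/8) = 2
T = 2·1/2 + 2 = 3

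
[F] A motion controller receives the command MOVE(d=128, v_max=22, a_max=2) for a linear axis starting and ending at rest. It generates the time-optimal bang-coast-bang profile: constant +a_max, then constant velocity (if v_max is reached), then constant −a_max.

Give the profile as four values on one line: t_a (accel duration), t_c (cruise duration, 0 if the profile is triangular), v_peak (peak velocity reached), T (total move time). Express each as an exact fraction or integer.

t_a=8 t_c=0 v_peak=16 T=16

vₘ²/aₘ = 22²/2 = 242
128 < 242 so t_c = 0
v_peak = √(128·2) = √256 = 16
t_a = 16/2 = 8; t_c = 0
T = 2·8 = 16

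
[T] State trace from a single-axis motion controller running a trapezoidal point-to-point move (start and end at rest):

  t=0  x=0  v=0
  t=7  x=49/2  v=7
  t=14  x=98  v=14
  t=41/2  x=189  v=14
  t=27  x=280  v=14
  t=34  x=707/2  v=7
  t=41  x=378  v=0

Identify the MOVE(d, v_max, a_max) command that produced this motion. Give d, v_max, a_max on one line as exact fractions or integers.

final state: t=41, x=378, v=0 → d = 378
a_max = (7−0)/(7−0) = 1
max v = 14 over t∈[14,27] → v_max = 14
check: 14·(14+13) = 378 ✓

d=378 v_max=14 a_max=1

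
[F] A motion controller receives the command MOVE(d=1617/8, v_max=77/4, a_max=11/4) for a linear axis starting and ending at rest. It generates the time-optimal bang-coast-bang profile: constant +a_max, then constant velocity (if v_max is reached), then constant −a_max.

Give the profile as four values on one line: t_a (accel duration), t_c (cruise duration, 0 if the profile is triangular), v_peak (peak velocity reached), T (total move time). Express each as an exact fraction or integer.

vₘ²/aₘ = (77/4)²/(11/4) = 539/4
1617/8 ≥ 539/4 so v_max reached
t_a = (77/4)/(11/4) = 7; v_peak = 77/4
d_cruise = 1617/8 − 539/4 = 539/8; t_c = (539/8)/(77/4) = 7/2
T = 2·7 + 7/2 = 35/2

t_a=7 t_c=7/2 v_peak=77/4 T=35/2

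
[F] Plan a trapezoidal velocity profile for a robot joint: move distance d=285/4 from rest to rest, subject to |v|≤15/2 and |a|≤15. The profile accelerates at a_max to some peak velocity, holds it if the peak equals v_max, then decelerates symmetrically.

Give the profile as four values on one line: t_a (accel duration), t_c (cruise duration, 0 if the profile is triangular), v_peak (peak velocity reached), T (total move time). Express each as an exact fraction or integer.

vₘ²/aₘ = (15/2)²/15 = 15/4
285/4 ≥ 15/4 → trapezoidal
t_a = (15/2)/15 = 1/2; v_peak = 15/2
d_cruise = 285/4 − 15/4 = 135/2; t_c = (135/2)/(15/2) = 9
T = 2·1/2 + 9 = 10

t_a=1/2 t_c=9 v_peak=15/2 T=10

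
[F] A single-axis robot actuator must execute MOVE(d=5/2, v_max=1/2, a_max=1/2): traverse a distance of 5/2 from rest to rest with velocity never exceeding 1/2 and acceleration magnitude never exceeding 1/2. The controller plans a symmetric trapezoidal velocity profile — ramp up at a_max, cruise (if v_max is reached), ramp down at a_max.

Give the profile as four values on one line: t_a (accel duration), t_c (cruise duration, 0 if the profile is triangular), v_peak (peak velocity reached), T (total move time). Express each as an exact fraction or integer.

v_max²/a_max = (1/2)²/(1/2) = 1/2
5/2 ≥ 1/2 → trapezoidal
t_a = (1/2)/(1/2) = 1; v_peak = 1/2
d_cruise = 5/2 − 1/2 = 2; t_c = 2/(1/2) = 4
T = 2·1 + 4 = 6

t_a=1 t_c=4 v_peak=1/2 T=6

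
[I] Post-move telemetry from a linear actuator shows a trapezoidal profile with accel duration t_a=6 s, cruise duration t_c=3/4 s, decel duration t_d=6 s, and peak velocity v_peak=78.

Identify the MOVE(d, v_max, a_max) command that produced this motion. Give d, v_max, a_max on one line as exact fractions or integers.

a_max = 78/6 = 13
d_a = ½·78·6 = 234; d_c = 78·3/4 = 117/2
d = 2·234 + 117/2 = 1053/2
t_c = 3/4 > 0 so v_max = 78

d=1053/2 v_max=78 a_max=13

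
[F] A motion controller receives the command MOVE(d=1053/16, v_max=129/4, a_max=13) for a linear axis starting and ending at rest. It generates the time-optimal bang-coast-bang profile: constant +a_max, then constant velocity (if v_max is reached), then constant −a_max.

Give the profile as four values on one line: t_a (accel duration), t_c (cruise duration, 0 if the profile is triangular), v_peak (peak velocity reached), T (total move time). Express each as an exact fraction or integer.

t_a=9/4 t_c=0 v_peak=117/4 T=9/2

(v_max)²/a_max = (129/4)²/13 = 16641/208
1053/16 < 16641/208 so t_c = 0
v_peak = √(1053/16·13) = √(13689/16) = 117/4
t_a = (117/4)/13 = 9/4; t_c = 0
T = 2·9/4 = 9/2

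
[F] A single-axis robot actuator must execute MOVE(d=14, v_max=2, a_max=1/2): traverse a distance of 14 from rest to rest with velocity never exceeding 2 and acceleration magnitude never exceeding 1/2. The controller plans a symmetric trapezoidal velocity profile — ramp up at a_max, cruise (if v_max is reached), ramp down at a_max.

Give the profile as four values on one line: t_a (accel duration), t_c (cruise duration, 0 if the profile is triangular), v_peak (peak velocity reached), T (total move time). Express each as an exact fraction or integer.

t_a=4 t_c=3 v_peak=2 T=11

vₘ²/aₘ = 2²/(1/2) = 8
14 ≥ 8 ⇒ cruise phase
t_a = 2/(1/2) = 4; v_peak = 2
d_cruise = 14 − 8 = 6; t_c = 6/2 = 3
T = 2·4 + 3 = 11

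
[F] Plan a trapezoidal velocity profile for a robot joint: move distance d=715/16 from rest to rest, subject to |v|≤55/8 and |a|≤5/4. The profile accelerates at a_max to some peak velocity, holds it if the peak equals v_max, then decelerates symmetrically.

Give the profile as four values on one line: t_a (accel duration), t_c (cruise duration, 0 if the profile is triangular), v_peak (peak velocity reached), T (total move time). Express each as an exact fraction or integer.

t_a=11/2 t_c=1 v_peak=55/8 T=12

vₘ²/aₘ = (55/8)²/(5/4) = 605/16
715/16 ≥ 605/16 → trapezoidal
t_a = (55/8)/(5/4) = 11/2; v_peak = 55/8
d_cruise = 715/16 − 605/16 = 55/8; t_c = (55/8)/(55/8) = 1
T = 2·11/2 + 1 = 12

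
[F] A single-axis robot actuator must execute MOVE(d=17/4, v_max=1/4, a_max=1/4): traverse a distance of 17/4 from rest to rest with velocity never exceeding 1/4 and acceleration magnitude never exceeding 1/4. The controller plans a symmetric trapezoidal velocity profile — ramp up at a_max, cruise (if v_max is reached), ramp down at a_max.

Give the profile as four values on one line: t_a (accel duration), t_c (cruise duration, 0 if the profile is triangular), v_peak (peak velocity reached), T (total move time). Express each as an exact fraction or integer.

t_a=1 t_c=16 v_peak=1/4 T=18

v_max²/a_max = (1/4)²/(1/4) = 1/4
17/4 ≥ 1/4 so v_max reached
t_a = (1/4)/(1/4) = 1; v_peak = 1/4
d_cruise = 17/4 − 1/4 = 4; t_c = 4/(1/4) = 16
T = 2·1 + 16 = 18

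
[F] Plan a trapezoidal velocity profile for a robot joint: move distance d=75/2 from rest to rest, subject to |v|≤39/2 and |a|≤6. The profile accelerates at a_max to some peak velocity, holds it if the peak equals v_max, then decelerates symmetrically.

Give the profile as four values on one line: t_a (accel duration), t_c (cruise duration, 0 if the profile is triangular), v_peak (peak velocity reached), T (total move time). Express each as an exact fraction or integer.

t_a=5/2 t_c=0 v_peak=15 T=5

v_max²/a_max = (39/2)²/6 = 507/8
75/2 < 507/8 so t_c = 0
v_peak = √(75/2·6) = √225 = 15
t_a = 15/6 = 5/2; t_c = 0
T = 2·5/2 = 5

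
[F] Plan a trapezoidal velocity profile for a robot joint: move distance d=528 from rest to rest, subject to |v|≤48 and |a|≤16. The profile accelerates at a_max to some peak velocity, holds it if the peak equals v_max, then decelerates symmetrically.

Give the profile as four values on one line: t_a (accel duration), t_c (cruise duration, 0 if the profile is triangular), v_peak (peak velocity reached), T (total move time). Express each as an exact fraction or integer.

t_a=3 t_c=8 v_peak=48 T=14

(v_max)²/a_max = 48²/16 = 144
528 ≥ 144 so v_max reached
t_a = 48/16 = 3; v_peak = 48
d_cruise = 528 − 144 = 384; t_c = 384/48 = 8
T = 2·3 + 8 = 14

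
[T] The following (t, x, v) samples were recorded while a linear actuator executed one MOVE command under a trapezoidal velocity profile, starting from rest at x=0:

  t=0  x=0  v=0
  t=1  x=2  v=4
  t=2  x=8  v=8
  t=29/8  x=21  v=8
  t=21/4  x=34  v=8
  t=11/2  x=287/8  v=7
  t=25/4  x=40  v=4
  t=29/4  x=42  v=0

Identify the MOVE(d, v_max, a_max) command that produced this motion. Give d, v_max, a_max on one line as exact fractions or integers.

d=42 v_max=8 a_max=4

final state: t=29/4, x=42, v=0 → d = 42
a_max = (4−0)/(1−0) = 4
max v = 8 over t∈[2,21/4] → v_max = 8
check: 8·(2+13/4) = 42 ✓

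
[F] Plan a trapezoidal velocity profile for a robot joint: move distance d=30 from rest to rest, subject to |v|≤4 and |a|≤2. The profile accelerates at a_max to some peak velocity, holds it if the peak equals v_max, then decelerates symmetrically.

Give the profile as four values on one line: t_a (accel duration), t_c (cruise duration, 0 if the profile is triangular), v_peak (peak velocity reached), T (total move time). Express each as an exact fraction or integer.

(v_max)²/a_max = 4²/2 = 8
30 ≥ 8 ⇒ cruise phase
t_a = 4/2 = 2; v_peak = 4
d_cruise = 30 − 8 = 22; t_c = 22/4 = 11/2
T = 2·2 + 11/2 = 19/2

t_a=2 t_c=11/2 v_peak=4 T=19/2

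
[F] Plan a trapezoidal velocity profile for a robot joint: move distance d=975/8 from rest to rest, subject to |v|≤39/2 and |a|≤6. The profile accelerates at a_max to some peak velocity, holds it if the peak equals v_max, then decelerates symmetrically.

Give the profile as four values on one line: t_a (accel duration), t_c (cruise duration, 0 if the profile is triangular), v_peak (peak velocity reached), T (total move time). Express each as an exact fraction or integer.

t_a=13/4 t_c=3 v_peak=39/2 T=19/2

(v_max)²/a_max = (39/2)²/6 = 507/8
975/8 ≥ 507/8 so v_max reached
t_a = (39/2)/6 = 13/4; v_peak = 39/2
d_cruise = 975/8 − 507/8 = 117/2; t_c = (117/2)/(39/2) = 3
T = 2·13/4 + 3 = 19/2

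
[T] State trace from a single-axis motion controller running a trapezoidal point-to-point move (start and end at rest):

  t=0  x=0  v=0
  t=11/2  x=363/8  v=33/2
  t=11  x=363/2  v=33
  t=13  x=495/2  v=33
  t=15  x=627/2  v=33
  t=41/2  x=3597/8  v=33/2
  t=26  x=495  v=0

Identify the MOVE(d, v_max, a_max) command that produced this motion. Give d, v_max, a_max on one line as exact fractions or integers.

final state: t=26, x=495, v=0 → d = 495
a_max = (33/2−0)/(11/2−0) = 3
max v = 33 over t∈[11,15] → v_max = 33
check: 33·(11+4) = 495 ✓

d=495 v_max=33 a_max=3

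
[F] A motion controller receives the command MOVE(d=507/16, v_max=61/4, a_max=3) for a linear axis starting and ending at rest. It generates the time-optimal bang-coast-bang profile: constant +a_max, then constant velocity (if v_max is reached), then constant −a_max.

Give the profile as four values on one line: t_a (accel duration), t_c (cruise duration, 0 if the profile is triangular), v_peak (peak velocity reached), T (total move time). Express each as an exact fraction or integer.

t_a=13/4 t_c=0 v_peak=39/4 T=13/2

(v_max)²/a_max = (61/4)²/3 = 3721/48
507/16 < 3721/48 so t_c = 0
v_peak = √(507/16·3) = √(1521/16) = 39/4
t_a = (39/4)/3 = 13/4; t_c = 0
T = 2·13/4 = 13/2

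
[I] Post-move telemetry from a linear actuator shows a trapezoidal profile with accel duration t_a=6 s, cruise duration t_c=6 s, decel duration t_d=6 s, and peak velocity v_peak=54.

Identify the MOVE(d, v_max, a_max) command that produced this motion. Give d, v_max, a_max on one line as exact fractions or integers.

d=648 v_max=54 a_max=9

a_max = 54/6 = 9
d_a = ½·54·6 = 162; d_c = 54·6 = 324
d = 2·162 + 324 = 648
t_c = 6 > 0 so v_max = 54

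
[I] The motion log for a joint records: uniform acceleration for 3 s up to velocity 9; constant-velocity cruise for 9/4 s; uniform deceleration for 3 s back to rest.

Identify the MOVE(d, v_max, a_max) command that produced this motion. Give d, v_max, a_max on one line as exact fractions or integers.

d=189/4 v_max=9 a_max=3

a_max = 9/3 = 3
d_a = ½·9·3 = 27/2; d_c = 9·9/4 = 81/4
d = 2·27/2 + 81/4 = 189/4
t_c = 9/4 > 0 so v_max = 9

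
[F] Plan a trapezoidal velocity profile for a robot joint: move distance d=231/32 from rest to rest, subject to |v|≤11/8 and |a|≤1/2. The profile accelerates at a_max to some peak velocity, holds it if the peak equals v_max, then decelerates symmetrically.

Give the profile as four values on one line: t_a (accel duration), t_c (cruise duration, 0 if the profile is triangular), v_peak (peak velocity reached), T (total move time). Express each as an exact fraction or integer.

vₘ²/aₘ = (11/8)²/(1/2) = 121/32
231/32 ≥ 121/32 so v_max reached
t_a = (11/8)/(1/2) = 11/4; v_peak = 11/8
d_cruise = 231/32 − 121/32 = 55/16; t_c = (55/16)/(11/8) = 5/2
T = 2·11/4 + 5/2 = 8

t_a=11/4 t_c=5/2 v_peak=11/8 T=8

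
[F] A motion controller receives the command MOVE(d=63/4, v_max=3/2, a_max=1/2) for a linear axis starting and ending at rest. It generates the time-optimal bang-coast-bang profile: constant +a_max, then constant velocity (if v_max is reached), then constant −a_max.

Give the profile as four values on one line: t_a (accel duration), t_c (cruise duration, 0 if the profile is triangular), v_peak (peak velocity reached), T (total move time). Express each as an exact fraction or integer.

t_a=3 t_c=15/2 v_peak=3/2 T=27/2

v_max²/a_max = (3/2)²/(1/2) = 9/2
63/4 ≥ 9/2 so v_max reached
t_a = (3/2)/(1/2) = 3; v_peak = 3/2
d_cruise = 63/4 − 9/2 = 45/4; t_c = (45/4)/(3/2) = 15/2
T = 2·3 + 15/2 = 27/2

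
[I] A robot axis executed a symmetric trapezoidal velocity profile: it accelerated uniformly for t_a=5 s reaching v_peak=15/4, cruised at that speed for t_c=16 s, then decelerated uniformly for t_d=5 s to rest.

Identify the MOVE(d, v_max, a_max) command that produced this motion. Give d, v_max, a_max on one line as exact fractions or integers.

a_max = (15/4)/5 = 3/4
d_a = ½·15/4·5 = 75/8; d_c = 15/4·16 = 60
d = 2·75/8 + 60 = 315/4
t_c = 16 > 0 so v_max = 15/4

d=315/4 v_max=15/4 a_max=3/4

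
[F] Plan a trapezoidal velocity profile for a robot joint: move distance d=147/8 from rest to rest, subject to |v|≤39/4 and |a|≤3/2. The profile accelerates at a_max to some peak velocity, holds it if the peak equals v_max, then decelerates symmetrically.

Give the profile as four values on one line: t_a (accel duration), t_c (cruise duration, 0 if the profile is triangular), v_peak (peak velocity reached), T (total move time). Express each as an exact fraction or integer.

t_a=7/2 t_c=0 v_peak=21/4 T=7

vₘ²/aₘ = (39/4)²/(3/2) = 507/8
147/8 < 507/8 so t_c = 0
v_peak = √(147/8·3/2) = √(441/16) = 21/4
t_a = (21/4)/(3/2) = 7/2; t_c = 0
T = 2·7/2 = 7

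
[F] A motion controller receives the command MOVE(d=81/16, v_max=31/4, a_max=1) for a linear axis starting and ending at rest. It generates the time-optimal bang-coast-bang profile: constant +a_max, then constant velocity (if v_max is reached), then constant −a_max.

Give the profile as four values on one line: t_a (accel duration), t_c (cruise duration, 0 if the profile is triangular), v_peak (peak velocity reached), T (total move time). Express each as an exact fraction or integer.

(v_max)²/a_max = (31/4)²/1 = 961/16
81/16 < 961/16 so t_c = 0
v_peak = √(81/16·1) = √(81/16) = 9/4
t_a = (9/4)/1 = 9/4; t_c = 0
T = 2·9/4 = 9/2

t_a=9/4 t_c=0 v_peak=9/4 T=9/2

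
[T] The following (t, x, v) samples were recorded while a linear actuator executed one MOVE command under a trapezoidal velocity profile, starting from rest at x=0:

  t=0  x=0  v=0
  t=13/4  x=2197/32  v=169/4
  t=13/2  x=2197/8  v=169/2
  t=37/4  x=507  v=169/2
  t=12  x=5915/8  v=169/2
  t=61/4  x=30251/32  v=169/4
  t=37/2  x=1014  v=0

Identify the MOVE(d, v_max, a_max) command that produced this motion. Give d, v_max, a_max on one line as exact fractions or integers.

d=1014 v_max=169/2 a_max=13

final state: t=37/2, x=1014, v=0 → d = 1014
a_max = (169/4−0)/(13/4−0) = 13
max v = 169/2 over t∈[13/2,12] → v_max = 169/2
check: 169/2·(13/2+11/2) = 1014 ✓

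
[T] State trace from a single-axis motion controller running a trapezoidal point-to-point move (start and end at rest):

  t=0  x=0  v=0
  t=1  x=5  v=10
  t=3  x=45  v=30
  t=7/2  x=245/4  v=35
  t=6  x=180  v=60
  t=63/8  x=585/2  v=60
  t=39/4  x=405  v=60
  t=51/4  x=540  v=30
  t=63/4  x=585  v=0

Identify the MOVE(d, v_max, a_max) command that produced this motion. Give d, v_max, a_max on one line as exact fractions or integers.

final state: t=63/4, x=585, v=0 → d = 585
a_max = (10−0)/(1−0) = 10
max v = 60 over t∈[6,39/4] → v_max = 60
check: 60·(6+15/4) = 585 ✓

d=585 v_max=60 a_max=10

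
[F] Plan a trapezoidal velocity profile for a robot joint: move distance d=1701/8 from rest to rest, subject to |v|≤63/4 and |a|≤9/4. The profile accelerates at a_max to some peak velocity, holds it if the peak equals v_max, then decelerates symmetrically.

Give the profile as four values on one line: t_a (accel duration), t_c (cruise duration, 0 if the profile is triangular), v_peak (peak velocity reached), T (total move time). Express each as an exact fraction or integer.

t_a=7 t_c=13/2 v_peak=63/4 T=41/2

(v_max)²/a_max = (63/4)²/(9/4) = 441/4
1701/8 ≥ 441/4 so v_max reached
t_a = (63/4)/(9/4) = 7; v_peak = 63/4
d_cruise = 1701/8 − 441/4 = 819/8; t_c = (819/8)/(63/4) = 13/2
T = 2·7 + 13/2 = 41/2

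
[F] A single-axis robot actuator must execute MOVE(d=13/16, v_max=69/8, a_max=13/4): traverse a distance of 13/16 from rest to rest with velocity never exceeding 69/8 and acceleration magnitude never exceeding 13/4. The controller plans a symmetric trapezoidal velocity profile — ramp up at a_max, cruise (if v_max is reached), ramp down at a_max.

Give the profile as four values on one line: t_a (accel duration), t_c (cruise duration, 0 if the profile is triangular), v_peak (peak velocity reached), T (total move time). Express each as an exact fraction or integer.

t_a=1/2 t_c=0 v_peak=13/8 T=1

v_max²/a_max = (69/8)²/(13/4) = 4761/208
13/16 < 4761/208 → triangular
v_peak = √(13/16·13/4) = √(169/64) = 13/8
t_a = (13/8)/(13/4) = 1/2; t_c = 0
T = 2·1/2 = 1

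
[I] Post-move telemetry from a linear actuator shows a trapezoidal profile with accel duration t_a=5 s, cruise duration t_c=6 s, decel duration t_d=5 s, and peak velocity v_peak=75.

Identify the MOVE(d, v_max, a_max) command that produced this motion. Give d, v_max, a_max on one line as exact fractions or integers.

d=825 v_max=75 a_max=15

a_max = 75/5 = 15
d_a = ½·75·5 = 375/2; d_c = 75·6 = 450
d = 2·375/2 + 450 = 825
t_c = 6 > 0 → v_max = v_peak = 75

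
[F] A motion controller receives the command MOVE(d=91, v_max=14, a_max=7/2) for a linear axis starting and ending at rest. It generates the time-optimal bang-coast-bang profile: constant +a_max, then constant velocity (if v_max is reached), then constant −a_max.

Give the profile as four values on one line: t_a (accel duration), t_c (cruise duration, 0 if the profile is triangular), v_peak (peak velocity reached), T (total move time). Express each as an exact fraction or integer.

vₘ²/aₘ = 14²/(7/2) = 56
91 ≥ 56 ⇒ cruise phase
t_a = 14/(7/2) = 4; v_peak = 14
d_cruise = 91 − 56 = 35; t_c = 35/14 = 5/2
T = 2·4 + 5/2 = 21/2

t_a=4 t_c=5/2 v_peak=14 T=21/2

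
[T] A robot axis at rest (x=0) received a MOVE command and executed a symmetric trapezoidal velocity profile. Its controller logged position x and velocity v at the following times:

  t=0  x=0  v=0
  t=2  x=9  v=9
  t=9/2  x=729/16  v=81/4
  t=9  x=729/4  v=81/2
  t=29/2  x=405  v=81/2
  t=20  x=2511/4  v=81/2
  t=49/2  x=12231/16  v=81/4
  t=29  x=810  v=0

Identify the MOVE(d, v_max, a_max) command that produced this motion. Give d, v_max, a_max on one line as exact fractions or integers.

final state: t=29, x=810, v=0 → d = 810
a_max = (9−0)/(2−0) = 9/2
max v = 81/2 over t∈[9,20] → v_max = 81/2
check: 81/2·(9+11) = 810 ✓

d=810 v_max=81/2 a_max=9/2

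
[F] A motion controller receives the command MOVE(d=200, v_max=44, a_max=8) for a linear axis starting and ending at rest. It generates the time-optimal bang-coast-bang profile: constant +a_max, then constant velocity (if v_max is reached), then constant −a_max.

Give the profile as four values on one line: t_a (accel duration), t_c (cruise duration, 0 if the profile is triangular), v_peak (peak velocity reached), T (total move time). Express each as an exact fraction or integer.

t_a=5 t_c=0 v_peak=40 T=10

vₘ²/aₘ = 44²/8 = 242
200 < 242 ⇒ no cruise
v_peak = √(200·8) = √1600 = 40
t_a = 40/8 = 5; t_c = 0
T = 2·5 = 10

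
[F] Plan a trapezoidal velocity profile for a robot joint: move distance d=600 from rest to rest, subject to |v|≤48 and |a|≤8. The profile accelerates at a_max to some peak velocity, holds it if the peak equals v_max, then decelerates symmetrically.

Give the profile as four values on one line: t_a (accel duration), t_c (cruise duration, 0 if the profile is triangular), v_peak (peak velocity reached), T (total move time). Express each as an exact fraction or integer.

t_a=6 t_c=13/2 v_peak=48 T=37/2

v_max²/a_max = 48²/8 = 288
600 ≥ 288 ⇒ cruise phase
t_a = 48/8 = 6; v_peak = 48
d_cruise = 600 − 288 = 312; t_c = 312/48 = 13/2
T = 2·6 + 13/2 = 37/2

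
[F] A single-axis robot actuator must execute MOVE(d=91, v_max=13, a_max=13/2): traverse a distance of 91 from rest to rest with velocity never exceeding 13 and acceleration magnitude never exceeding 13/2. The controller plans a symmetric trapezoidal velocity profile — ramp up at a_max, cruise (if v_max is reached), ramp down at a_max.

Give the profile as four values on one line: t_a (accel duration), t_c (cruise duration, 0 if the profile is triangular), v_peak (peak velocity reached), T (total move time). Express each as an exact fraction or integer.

(v_max)²/a_max = 13²/(13/2) = 26
91 ≥ 26 ⇒ cruise phase
t_a = 13/(13/2) = 2; v_peak = 13
d_cruise = 91 − 26 = 65; t_c = 65/13 = 5
T = 2·2 + 5 = 9

t_a=2 t_c=5 v_peak=13 T=9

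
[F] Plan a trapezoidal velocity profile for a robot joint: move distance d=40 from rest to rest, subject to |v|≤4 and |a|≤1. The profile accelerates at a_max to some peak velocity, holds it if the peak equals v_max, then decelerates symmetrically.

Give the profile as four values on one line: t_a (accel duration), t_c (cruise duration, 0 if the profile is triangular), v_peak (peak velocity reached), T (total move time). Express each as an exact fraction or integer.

t_a=4 t_c=6 v_peak=4 T=14

v_max²/a_max = 4²/1 = 16
40 ≥ 16 → trapezoidal
t_a = 4/1 = 4; v_peak = 4
d_cruise = 40 − 16 = 24; t_c = 24/4 = 6
T = 2·4 + 6 = 14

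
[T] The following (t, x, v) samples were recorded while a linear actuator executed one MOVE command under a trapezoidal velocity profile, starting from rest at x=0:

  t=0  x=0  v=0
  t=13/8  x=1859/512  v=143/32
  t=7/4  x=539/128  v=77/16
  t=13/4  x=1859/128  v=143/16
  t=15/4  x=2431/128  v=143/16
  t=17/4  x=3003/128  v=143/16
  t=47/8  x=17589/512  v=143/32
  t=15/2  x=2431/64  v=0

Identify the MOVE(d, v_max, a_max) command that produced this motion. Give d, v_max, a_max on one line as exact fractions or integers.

final state: t=15/2, x=2431/64, v=0 → d = 2431/64
a_max = (143/32−0)/(13/8−0) = 11/4
max v = 143/16 over t∈[13/4,17/4] → v_max = 143/16
check: 143/16·(13/4+1) = 2431/64 ✓

d=2431/64 v_max=143/16 a_max=11/4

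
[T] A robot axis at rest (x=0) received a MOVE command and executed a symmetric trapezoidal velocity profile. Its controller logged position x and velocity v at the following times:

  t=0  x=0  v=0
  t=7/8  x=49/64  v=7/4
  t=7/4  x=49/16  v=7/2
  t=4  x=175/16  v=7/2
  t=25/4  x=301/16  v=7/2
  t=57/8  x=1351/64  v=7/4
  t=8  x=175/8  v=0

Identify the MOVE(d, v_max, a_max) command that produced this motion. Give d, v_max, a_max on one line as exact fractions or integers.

final state: t=8, x=175/8, v=0 → d = 175/8
a_max = (7/4−0)/(7/8−0) = 2
max v = 7/2 over t∈[7/4,25/4] → v_max = 7/2
check: 7/2·(7/4+9/2) = 175/8 ✓

d=175/8 v_max=7/2 a_max=2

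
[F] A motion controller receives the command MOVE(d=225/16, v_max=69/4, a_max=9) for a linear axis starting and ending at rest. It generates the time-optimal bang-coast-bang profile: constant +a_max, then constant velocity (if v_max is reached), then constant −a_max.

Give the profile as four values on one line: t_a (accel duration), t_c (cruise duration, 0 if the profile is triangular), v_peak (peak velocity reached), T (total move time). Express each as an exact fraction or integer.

t_a=5/4 t_c=0 v_peak=45/4 T=5/2

vₘ²/aₘ = (69/4)²/9 = 529/16
225/16 < 529/16 ⇒ no cruise
v_peak = √(225/16·9) = √(2025/16) = 45/4
t_a = (45/4)/9 = 5/4; t_c = 0
T = 2·5/4 = 5/2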